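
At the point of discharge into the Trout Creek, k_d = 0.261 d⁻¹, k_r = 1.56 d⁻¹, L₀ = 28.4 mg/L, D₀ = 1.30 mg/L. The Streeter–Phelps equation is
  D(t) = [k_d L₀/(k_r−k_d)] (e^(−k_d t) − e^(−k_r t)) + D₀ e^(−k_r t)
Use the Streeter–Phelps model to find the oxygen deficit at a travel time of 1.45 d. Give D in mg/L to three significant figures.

k_d L₀/(k_r−k_d) = 0.261×28.4/(1.56−0.261) = 7.412/1.299 = 5.706 mg/L.
e^(−k_d t) = e^(−0.261×1.450) = 0.6849; e^(−k_r t) = e^(−1.56×1.450) = 0.1041.
D = 5.706 × (0.6849 − 0.1041) + 1.30 × 0.1041 = 3.314 + 0.1354 = 3.449 mg/L.

D ≈ 3.45 mg/L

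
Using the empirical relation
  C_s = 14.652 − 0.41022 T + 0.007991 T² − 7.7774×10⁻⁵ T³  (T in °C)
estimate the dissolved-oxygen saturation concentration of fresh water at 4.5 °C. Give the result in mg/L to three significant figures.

C_s ≈ 13.0 mg/L

C_s = 14.652 − 0.41022×4.5 + 0.007991×4.5² − 7.7774×10⁻⁵×4.5³ = 12.96 mg/L.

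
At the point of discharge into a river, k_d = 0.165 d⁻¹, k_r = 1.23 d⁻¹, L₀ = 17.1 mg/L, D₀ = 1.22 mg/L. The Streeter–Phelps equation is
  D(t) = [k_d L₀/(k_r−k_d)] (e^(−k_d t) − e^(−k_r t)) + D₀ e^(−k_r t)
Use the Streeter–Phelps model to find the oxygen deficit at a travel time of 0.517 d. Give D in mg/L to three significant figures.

D ≈ 1.68 mg/L

k_d L₀/(k_r−k_d) = 0.165×17.1/(1.23−0.165) = 2.822/1.065 = 2.649 mg/L.
e^(−k_d t) = e^(−0.165×0.5170) = 0.9182; e^(−k_r t) = e^(−1.23×0.5170) = 0.5295.
D = 2.649 × (0.9182 − 0.5295) + 1.22 × 0.5295 = 1.030 + 0.6459 = 1.676 mg/L.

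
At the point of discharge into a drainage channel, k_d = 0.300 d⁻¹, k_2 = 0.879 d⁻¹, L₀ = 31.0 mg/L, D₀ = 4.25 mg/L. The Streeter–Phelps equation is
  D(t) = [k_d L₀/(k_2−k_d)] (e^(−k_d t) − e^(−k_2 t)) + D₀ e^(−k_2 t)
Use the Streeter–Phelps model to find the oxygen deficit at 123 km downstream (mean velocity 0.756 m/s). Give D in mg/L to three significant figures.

Travel time t = x/v = 123 km / (0.756 m/s) = 123000 m / 0.756 m/s = 162700 s = 1.883 d.
k_d L₀/(k_2−k_d) = 0.300×31.0/(0.879−0.300) = 9.300/0.5790 = 16.06 mg/L.
e^(−k_d t) = e^(−0.300×1.883) = 0.5684; e^(−k_2 t) = e^(−0.879×1.883) = 0.1910.
D = 16.06 × (0.5684 − 0.1910) + 4.25 × 0.1910 = 6.061 + 0.8120 = 6.873 mg/L.

D ≈ 6.87 mg/L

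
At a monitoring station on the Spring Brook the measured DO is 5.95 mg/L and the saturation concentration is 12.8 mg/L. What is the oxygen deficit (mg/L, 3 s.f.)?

D = C_s − C = 12.8 − 5.95 = 6.85 mg/L.

D ≈ 6.85 mg/L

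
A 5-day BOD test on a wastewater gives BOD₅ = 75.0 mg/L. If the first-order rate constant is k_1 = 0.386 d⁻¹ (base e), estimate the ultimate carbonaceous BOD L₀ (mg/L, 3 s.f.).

L₀ ≈ 87.7 mg/L

BOD₅ = L₀(1 − e^(−5k_1)) ⇒ L₀ = BOD₅ / (1 − e^(−5×0.386))
= 75.0 / (1 − 0.1451) = 75.0 / 0.8549 = 87.73 mg/L.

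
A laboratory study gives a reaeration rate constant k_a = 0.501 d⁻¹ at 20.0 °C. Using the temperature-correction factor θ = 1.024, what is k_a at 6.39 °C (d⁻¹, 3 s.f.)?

k_a ≈ 0.363 d⁻¹

k_a(T₂) = k_a(T₁) · θ^(T₂−T₁) = 0.501 × 1.024^(6.39−20.0)
= 0.501 × 1.024^-13.6 = 0.501 × 0.7241 = 0.3628 d⁻¹.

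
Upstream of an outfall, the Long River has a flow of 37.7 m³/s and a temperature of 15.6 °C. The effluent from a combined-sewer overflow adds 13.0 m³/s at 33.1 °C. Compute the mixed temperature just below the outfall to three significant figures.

Flow-weighted mixing: C = (Q_r C_r + Q_w C_w)/(Q_r + Q_w)
= (37.7×15.6 + 13.0×33.1)/(37.7 + 13.0) = 1018/50.70 = 20.09 °C.

20.1 °C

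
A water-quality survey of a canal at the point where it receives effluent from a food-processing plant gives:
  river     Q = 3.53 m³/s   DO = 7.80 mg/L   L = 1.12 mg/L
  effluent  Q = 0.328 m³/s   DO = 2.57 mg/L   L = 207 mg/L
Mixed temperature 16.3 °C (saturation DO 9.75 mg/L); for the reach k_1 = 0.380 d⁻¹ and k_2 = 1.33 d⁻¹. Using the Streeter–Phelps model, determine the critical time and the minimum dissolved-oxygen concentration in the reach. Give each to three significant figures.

t_c ≈ 0.910 d; minimum DO ≈ 5.99 mg/L

Mixed DO = (3.53×7.80 + 0.328×2.57)/(3.53+0.328) = 28.38/3.858 = 7.355 mg/L.
Mixed L₀ = (3.53×1.12 + 0.328×207)/(3.858) = 71.85/3.858 = 18.62 mg/L.
Initial deficit D₀ = C_s − DO₀ = 9.75 − 7.355 = 2.395 mg/L.
t_c = (1/0.9500) ln[(1.33/0.380)(1 − 2.395×0.9500/(0.380×18.62))] = 1.053 × ln(2.375) = 0.9105 d.
D_c = (0.380/1.33) × 18.62 × e^(−0.380×0.9105) = 0.2857 × 18.62 × 0.7075 = 3.765 mg/L.
Minimum DO = 9.75 − 3.765 = 5.985 mg/L.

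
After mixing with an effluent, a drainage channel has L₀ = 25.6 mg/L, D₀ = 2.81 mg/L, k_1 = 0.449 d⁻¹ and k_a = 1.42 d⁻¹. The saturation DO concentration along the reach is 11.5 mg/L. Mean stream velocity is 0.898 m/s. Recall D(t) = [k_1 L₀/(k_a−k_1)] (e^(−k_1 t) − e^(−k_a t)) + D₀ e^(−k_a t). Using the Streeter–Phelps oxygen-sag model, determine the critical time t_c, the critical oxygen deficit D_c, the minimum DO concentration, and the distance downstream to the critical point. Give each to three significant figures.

t_c ≈ 0.907 d; D_c ≈ 5.39 mg/L; min DO ≈ 6.11 mg/L; x_c ≈ 70.3 km

t_c = [1/(k_a−k_1)] ln[(k_a/k_1)(1 − D₀(k_a−k_1)/(k_1 L₀))]
= [1/(1.42−0.449)] ln[(1.42/0.449)(1 − 2.81×0.9710/(0.449×25.6))]
= (1/0.9710) ln[3.163 × 0.7626] = 1.030 × ln(2.412) = 1.030 × 0.8804 = 0.9067 d.
L(t_c) = L₀ e^(−k_1 t_c) = 25.6 × 0.6656 = 17.04 mg/L, and at the critical point k_a D_c = k_1 L, so D_c = (0.449/1.42) × 17.04 = 5.388 mg/L.
Minimum DO = C_s − D_c = 11.5 − 5.388 = 6.112 mg/L.
x_c = v t_c = 0.898 m/s × 0.9067 d × 86400 s/d = 70350 m ≈ 70.3 km.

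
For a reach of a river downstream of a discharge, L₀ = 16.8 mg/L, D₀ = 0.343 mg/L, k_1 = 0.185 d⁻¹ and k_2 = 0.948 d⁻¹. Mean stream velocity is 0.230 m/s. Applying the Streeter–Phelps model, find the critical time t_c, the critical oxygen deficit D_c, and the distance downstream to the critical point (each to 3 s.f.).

t_c = [1/(k_2−k_1)] ln[(k_2/k_1)(1 − D₀(k_2−k_1)/(k_1 L₀))]
= [1/(0.948−0.185)] ln[(0.948/0.185)(1 − 0.343×0.7630/(0.185×16.8))]
= (1/0.7630) ln[5.124 × 0.9158] = 1.311 × ln(4.693) = 1.311 × 1.546 = 2.026 d.
L(t_c) = L₀ e^(−k_1 t_c) = 16.8 × 0.6874 = 11.55 mg/L, and at the critical point k_2 D_c = k_1 L, so D_c = (0.185/0.948) × 11.55 = 2.254 mg/L.
x_c = v t_c = 0.230 m/s × 2.026 d × 86400 s/d = 40270 m ≈ 40.3 km.

t_c ≈ 2.03 d; D_c ≈ 2.25 mg/L; x_c ≈ 40.3 km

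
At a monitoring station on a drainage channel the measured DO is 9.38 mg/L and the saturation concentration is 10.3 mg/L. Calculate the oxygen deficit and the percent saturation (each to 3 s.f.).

D = C_s − C = 10.3 − 9.38 = 0.920 mg/L.
% saturation = 9.38/10.3 × 100 = 91.1 %.

D ≈ 0.920 mg/L; 91.1 % saturation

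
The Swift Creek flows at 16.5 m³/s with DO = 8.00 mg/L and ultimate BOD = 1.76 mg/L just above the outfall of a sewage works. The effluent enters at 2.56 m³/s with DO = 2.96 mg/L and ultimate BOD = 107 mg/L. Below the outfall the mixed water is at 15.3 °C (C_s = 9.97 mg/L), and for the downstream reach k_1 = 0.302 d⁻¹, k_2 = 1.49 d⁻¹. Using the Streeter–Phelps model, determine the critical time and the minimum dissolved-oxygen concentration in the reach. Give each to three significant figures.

Mixed DO = (16.5×8.00 + 2.56×2.96)/(16.5+2.56) = 139.6/19.06 = 7.323 mg/L.
Mixed L₀ = (16.5×1.76 + 2.56×107)/(19.06) = 303.0/19.06 = 15.90 mg/L.
Initial deficit D₀ = C_s − DO₀ = 9.97 − 7.323 = 2.647 mg/L.
t_c = (1/1.188) ln[(1.49/0.302)(1 − 2.647×1.188/(0.302×15.90))] = 0.8418 × ln(1.702) = 0.4475 d.
D_c = (0.302/1.49) × 15.90 × e^(−0.302×0.4475) = 0.2027 × 15.90 × 0.8736 = 2.814 mg/L.
Minimum DO = 9.97 − 2.814 = 7.156 mg/L.

t_c ≈ 0.448 d; minimum DO ≈ 7.16 mg/L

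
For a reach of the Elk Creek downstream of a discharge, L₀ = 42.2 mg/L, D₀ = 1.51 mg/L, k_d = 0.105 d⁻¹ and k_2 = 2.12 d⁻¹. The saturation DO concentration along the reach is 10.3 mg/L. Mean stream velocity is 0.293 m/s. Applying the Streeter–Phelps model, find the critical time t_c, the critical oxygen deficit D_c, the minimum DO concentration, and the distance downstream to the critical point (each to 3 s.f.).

t_c ≈ 0.915 d; D_c ≈ 1.90 mg/L; min DO ≈ 8.40 mg/L; x_c ≈ 23.2 km

With k_2/k_d = 20.19 and 1 − D₀(k_2−k_d)/(k_d L₀) = 0.3133,
t_c = ln(20.19 × 0.3133) / (2.12 − 0.105) = ln(6.326) / 2.015 = 1.845/2.015 = 0.9155 d.
D_c = (k_d/k_2) L₀ e^(−k_d t_c) = (0.105/2.12) × 42.2 × e^(−0.105×0.9155) = 0.04953 × 42.2 × 0.9083 = 1.899 mg/L.
Minimum DO = C_s − D_c = 10.3 − 1.899 = 8.401 mg/L.
x_c = v t_c = 0.293 m/s × 0.9155 d × 86400 s/d = 23180 m ≈ 23.2 km.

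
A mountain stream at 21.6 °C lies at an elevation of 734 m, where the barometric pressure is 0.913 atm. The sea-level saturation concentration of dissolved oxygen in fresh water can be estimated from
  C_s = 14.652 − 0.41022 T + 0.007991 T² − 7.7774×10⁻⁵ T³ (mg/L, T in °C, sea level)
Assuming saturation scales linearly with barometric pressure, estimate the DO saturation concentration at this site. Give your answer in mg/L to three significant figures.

C_s ≈ 7.98 mg/L

At sea level: C_s = 14.652 − 0.41022×21.6 + 0.007991×21.6² − 7.7774×10⁻⁵×21.6³ = 8.736 mg/L.
Pressure correction: C_s' = 8.736 × 0.913 = 7.976 mg/L.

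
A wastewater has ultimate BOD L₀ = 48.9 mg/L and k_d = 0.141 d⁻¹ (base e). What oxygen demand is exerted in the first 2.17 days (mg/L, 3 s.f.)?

y ≈ 12.9 mg/L

y_t = L₀(1 − e^(−k_d t)) = 48.9 × (1 − e^(−0.141×2.17))
= 48.9 × (1 − 0.7364) = 48.9 × 0.2636 = 12.89 mg/L.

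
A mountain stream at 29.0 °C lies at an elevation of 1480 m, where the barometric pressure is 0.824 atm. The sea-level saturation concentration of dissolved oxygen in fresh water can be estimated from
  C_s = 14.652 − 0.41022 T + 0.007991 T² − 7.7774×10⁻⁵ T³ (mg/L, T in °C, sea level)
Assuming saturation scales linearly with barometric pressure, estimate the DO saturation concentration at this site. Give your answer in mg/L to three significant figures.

At sea level: C_s = 14.652 − 0.41022×29.0 + 0.007991×29.0² − 7.7774×10⁻⁵×29.0³ = 7.579 mg/L.
Pressure correction: C_s' = 7.579 × 0.824 = 6.245 mg/L.

C_s ≈ 6.25 mg/L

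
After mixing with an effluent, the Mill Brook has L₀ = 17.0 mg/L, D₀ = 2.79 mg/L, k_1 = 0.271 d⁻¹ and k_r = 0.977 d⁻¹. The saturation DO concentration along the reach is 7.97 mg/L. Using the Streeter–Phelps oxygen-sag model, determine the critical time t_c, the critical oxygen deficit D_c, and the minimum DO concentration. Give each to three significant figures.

t_c ≈ 1.03 d; D_c ≈ 3.57 mg/L; min DO ≈ 4.40 mg/L

At the critical point dD/dt = 0, so k_1 L₀ e^(−k_1 t) = k_r D. Substituting D(t) from the Streeter–Phelps equation and solving for t gives
t_c = ln[(k_r/k_1)(1 − D₀(k_r−k_1)/(k_1 L₀))] / (k_r−k_1).
Here k_r−k_1 = 0.7060 d⁻¹ and 1 − D₀(k_r−k_1)/(k_1 L₀) = 1 − 2.79×0.7060/(0.271×17.0) = 0.5724, so
t_c = ln(3.605 × 0.5724) / 0.7060 = 0.7245 / 0.7060 = 1.026 d.
D_c = (k_1/k_r) L₀ e^(−k_1 t_c) = (0.271/0.977) × 17.0 × e^(−0.271×1.026) = 0.2774 × 17.0 × 0.7572 = 3.571 mg/L.
Minimum DO = C_s − D_c = 7.97 − 3.571 = 4.399 mg/L.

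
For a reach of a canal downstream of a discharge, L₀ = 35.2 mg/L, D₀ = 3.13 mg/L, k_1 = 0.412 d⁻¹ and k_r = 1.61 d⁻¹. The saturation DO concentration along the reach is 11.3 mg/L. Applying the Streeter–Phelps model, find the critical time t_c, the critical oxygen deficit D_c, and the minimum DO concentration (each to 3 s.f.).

t_c = [1/(k_r−k_1)] ln[(k_r/k_1)(1 − D₀(k_r−k_1)/(k_1 L₀))]
= [1/(1.61−0.412)] ln[(1.61/0.412)(1 − 3.13×1.198/(0.412×35.2))]
= (1/1.198) ln[3.908 × 0.7414] = 0.8347 × ln(2.897) = 0.8347 × 1.064 = 0.8880 d.
D_c = (k_1/k_r) L₀ e^(−k_1 t_c) = (0.412/1.61) × 35.2 × e^(−0.412×0.8880) = 0.2559 × 35.2 × 0.6936 = 6.248 mg/L.
Minimum DO = C_s − D_c = 11.3 − 6.248 = 5.052 mg/L.

t_c ≈ 0.888 d; D_c ≈ 6.25 mg/L; min DO ≈ 5.05 mg/L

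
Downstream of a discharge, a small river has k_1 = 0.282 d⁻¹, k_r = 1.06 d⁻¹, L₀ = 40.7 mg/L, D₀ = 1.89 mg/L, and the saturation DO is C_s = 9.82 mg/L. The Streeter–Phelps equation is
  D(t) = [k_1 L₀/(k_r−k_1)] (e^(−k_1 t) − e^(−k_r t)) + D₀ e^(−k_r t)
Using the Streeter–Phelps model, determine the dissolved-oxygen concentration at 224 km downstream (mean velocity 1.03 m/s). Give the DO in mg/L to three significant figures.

Travel time t = x/v = 224 km / (1.03 m/s) = 224000 m / 1.03 m/s = 217500 s = 2.517 d.
k_1 L₀/(k_r−k_1) = 0.282×40.7/(1.06−0.282) = 11.48/0.7780 = 14.75 mg/L.
e^(−k_1 t) = e^(−0.282×2.517) = 0.4917; e^(−k_r t) = e^(−1.06×2.517) = 0.06938.
D = 14.75 × (0.4917 − 0.06938) + 1.89 × 0.06938 = 6.231 + 0.1311 = 6.362 mg/L.
DO = C_s − D = 9.82 − 6.362 = 3.458 mg/L.

DO ≈ 3.46 mg/L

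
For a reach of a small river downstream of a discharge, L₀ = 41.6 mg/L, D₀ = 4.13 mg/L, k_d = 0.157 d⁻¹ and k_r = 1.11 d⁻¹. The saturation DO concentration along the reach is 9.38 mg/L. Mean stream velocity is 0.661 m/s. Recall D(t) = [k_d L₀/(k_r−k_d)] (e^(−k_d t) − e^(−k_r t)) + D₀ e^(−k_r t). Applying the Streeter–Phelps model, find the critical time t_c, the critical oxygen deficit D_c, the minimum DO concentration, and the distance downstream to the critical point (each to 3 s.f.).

t_c = [1/(k_r−k_d)] ln[(k_r/k_d)(1 − D₀(k_r−k_d)/(k_d L₀))]
= [1/(1.11−0.157)] ln[(1.11/0.157)(1 − 4.13×0.9530/(0.157×41.6))]
= (1/0.9530) ln[7.070 × 0.3974] = 1.049 × ln(2.809) = 1.049 × 1.033 = 1.084 d.
L(t_c) = L₀ e^(−k_d t_c) = 41.6 × 0.8435 = 35.09 mg/L, and at the critical point k_r D_c = k_d L, so D_c = (0.157/1.11) × 35.09 = 4.963 mg/L.
Minimum DO = C_s − D_c = 9.38 − 4.963 = 4.417 mg/L.
x_c = v t_c = 0.661 m/s × 1.084 d × 86400 s/d = 61900 m ≈ 61.9 km.

t_c ≈ 1.08 d; D_c ≈ 4.96 mg/L; min DO ≈ 4.42 mg/L; x_c ≈ 61.9 km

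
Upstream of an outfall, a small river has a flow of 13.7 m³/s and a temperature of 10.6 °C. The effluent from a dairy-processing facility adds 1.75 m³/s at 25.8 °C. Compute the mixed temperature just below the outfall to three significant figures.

12.3 °C

Flow-weighted mixing: C = (Q_r C_r + Q_w C_w)/(Q_r + Q_w)
= (13.7×10.6 + 1.75×25.8)/(13.7 + 1.75) = 190.4/15.45 = 12.32 °C.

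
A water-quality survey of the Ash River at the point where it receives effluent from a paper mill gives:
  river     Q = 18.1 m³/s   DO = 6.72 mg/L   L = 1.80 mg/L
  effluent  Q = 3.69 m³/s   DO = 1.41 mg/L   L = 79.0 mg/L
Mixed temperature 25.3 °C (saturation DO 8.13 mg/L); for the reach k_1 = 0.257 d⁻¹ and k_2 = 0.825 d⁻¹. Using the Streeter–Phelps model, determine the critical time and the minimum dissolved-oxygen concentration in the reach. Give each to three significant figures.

t_c ≈ 1.31 d; minimum DO ≈ 4.82 mg/L

Mixed DO = (18.1×6.72 + 3.69×1.41)/(18.1+3.69) = 126.8/21.79 = 5.821 mg/L.
Mixed L₀ = (18.1×1.80 + 3.69×79.0)/(21.79) = 324.1/21.79 = 14.87 mg/L.
Initial deficit D₀ = C_s − DO₀ = 8.13 − 5.821 = 2.309 mg/L.
t_c = (1/0.5680) ln[(0.825/0.257)(1 − 2.309×0.5680/(0.257×14.87))] = 1.761 × ln(2.109) = 1.313 d.
D_c = (0.257/0.825) × 14.87 × e^(−0.257×1.313) = 0.3115 × 14.87 × 0.7135 = 3.306 mg/L.
Minimum DO = 8.13 − 3.306 = 4.824 mg/L.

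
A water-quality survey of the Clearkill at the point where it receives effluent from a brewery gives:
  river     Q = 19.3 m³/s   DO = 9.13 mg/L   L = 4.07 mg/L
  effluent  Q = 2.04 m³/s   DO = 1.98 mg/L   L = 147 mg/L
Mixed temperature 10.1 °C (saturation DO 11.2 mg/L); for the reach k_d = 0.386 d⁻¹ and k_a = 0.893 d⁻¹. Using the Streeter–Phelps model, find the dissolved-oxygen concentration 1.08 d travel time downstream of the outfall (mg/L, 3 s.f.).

Mixed DO = (19.3×9.13 + 2.04×1.98)/(19.3+2.04) = 180.2/21.34 = 8.446 mg/L.
Mixed L₀ = (19.3×4.07 + 2.04×147)/(21.34) = 378.4/21.34 = 17.73 mg/L.
Initial deficit D₀ = C_s − DO₀ = 11.2 − 8.446 = 2.754 mg/L.
D(1.08) = [0.386×17.73/(0.893−0.386)](e^(−0.386×1.08) − e^(−0.893×1.08)) + 2.754 e^(−0.893×1.08)
= 13.50 × (0.6591 − 0.3812) + 2.754 × 0.3812 = 4.802 mg/L.
DO = 11.2 − 4.802 = 6.398 mg/L.

DO ≈ 6.40 mg/L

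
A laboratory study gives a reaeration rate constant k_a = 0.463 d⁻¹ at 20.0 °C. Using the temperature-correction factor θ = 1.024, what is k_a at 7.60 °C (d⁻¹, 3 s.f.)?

k_a ≈ 0.345 d⁻¹

k_a(T₂) = k_a(T₁) · θ^(T₂−T₁) = 0.463 × 1.024^(7.60−20.0)
= 0.463 × 1.024^-12.4 = 0.463 × 0.7452 = 0.3450 d⁻¹.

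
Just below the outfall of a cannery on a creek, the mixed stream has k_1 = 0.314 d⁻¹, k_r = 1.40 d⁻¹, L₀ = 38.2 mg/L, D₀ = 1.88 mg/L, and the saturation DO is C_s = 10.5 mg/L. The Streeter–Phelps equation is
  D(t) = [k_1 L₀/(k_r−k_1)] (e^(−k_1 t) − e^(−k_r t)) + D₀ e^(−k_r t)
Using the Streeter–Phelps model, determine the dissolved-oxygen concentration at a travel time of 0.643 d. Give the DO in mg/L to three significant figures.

k_1 L₀/(k_r−k_1) = 0.314×38.2/(1.40−0.314) = 11.99/1.086 = 11.04 mg/L.
e^(−k_1 t) = e^(−0.314×0.6430) = 0.8172; e^(−k_r t) = e^(−1.40×0.6430) = 0.4065.
D = 11.04 × (0.8172 − 0.4065) + 1.88 × 0.4065 = 4.536 + 0.7642 = 5.300 mg/L.
DO = C_s − D = 10.5 − 5.300 = 5.200 mg/L.

DO ≈ 5.20 mg/L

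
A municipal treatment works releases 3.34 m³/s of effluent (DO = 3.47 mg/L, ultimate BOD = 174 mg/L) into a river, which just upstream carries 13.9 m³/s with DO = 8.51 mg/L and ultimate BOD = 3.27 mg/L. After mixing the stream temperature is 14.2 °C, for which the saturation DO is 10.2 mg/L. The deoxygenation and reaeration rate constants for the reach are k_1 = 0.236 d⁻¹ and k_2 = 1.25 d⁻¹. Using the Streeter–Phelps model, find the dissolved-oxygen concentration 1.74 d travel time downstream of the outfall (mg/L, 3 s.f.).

Mixed DO = (13.9×8.51 + 3.34×3.47)/(13.9+3.34) = 129.9/17.24 = 7.534 mg/L.
Mixed L₀ = (13.9×3.27 + 3.34×174)/(17.24) = 626.6/17.24 = 36.35 mg/L.
Initial deficit D₀ = C_s − DO₀ = 10.2 − 7.534 = 2.666 mg/L.
D(1.74) = [0.236×36.35/(1.25−0.236)](e^(−0.236×1.74) − e^(−1.25×1.74)) + 2.666 e^(−1.25×1.74)
= 8.459 × (0.6632 − 0.1136) + 2.666 × 0.1136 = 4.952 mg/L.
DO = 10.2 − 4.952 = 5.248 mg/L.

DO ≈ 5.25 mg/L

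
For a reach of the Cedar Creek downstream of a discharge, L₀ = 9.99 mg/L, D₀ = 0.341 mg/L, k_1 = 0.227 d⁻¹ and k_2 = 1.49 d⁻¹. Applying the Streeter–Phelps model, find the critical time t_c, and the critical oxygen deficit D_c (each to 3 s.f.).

t_c ≈ 1.32 d; D_c ≈ 1.13 mg/L

With k_2/k_1 = 6.564 and 1 − D₀(k_2−k_1)/(k_1 L₀) = 0.8101,
t_c = ln(6.564 × 0.8101) / (1.49 − 0.227) = ln(5.317) / 1.263 = 1.671/1.263 = 1.323 d.
L(t_c) = L₀ e^(−k_1 t_c) = 9.99 × 0.7406 = 7.398 mg/L, and at the critical point k_2 D_c = k_1 L, so D_c = (0.227/1.49) × 7.398 = 1.127 mg/L.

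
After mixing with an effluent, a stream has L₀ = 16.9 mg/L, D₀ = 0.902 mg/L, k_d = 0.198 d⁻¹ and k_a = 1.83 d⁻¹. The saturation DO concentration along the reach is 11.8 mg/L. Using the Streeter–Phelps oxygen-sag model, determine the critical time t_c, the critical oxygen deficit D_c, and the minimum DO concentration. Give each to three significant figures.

t_c ≈ 1.01 d; D_c ≈ 1.50 mg/L; min DO ≈ 10.3 mg/L

With k_a/k_d = 9.242 and 1 − D₀(k_a−k_d)/(k_d L₀) = 0.5601,
t_c = ln(9.242 × 0.5601) / (1.83 − 0.198) = ln(5.176) / 1.632 = 1.644/1.632 = 1.007 d.
L(t_c) = L₀ e^(−k_d t_c) = 16.9 × 0.8192 = 13.84 mg/L, and at the critical point k_a D_c = k_d L, so D_c = (0.198/1.83) × 13.84 = 1.498 mg/L.
Minimum DO = C_s − D_c = 11.8 − 1.498 = 10.30 mg/L.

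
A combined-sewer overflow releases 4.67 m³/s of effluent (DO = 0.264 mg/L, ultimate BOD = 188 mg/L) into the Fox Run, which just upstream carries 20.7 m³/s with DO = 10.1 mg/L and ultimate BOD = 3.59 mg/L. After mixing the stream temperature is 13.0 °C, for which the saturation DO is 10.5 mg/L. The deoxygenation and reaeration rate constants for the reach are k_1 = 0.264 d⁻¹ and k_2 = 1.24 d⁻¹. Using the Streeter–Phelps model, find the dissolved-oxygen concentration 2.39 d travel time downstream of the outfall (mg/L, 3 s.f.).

Mixed DO = (20.7×10.1 + 4.67×0.264)/(20.7+4.67) = 210.3/25.37 = 8.289 mg/L.
Mixed L₀ = (20.7×3.59 + 4.67×188)/(25.37) = 952.3/25.37 = 37.54 mg/L.
Initial deficit D₀ = C_s − DO₀ = 10.5 − 8.289 = 2.211 mg/L.
D(2.39) = [0.264×37.54/(1.24−0.264)](e^(−0.264×2.39) − e^(−1.24×2.39)) + 2.211 e^(−1.24×2.39)
= 10.15 × (0.5321 − 0.05163) + 2.211 × 0.05163 = 4.992 mg/L.
DO = 10.5 − 4.992 = 5.508 mg/L.

DO ≈ 5.51 mg/L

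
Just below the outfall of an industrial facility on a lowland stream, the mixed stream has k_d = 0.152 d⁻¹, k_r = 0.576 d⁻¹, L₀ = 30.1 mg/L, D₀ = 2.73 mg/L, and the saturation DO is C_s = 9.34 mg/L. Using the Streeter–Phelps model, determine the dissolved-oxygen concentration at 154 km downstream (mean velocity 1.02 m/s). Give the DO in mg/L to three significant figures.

DO ≈ 4.01 mg/L

Travel time t = x/v = 154 km / (1.02 m/s) = 154000 m / 1.02 m/s = 151000 s = 1.747 d.
k_d L₀/(k_r−k_d) = 0.152×30.1/(0.576−0.152) = 4.575/0.4240 = 10.79 mg/L.
e^(−k_d t) = e^(−0.152×1.747) = 0.7667; e^(−k_r t) = e^(−0.576×1.747) = 0.3655.
D = 10.79 × (0.7667 − 0.3655) + 2.73 × 0.3655 = 4.330 + 0.9978 = 5.328 mg/L.
DO = C_s − D = 9.34 − 5.328 = 4.012 mg/L.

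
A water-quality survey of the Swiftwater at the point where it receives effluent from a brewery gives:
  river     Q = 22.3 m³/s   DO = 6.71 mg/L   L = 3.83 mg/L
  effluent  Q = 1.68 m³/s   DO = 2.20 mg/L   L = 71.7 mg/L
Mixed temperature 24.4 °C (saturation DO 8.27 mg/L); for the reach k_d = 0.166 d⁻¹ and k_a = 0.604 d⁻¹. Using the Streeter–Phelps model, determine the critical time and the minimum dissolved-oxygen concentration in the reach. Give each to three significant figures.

t_c ≈ 0.987 d; minimum DO ≈ 6.27 mg/L

Mixed DO = (22.3×6.71 + 1.68×2.20)/(22.3+1.68) = 153.3/23.98 = 6.394 mg/L.
Mixed L₀ = (22.3×3.83 + 1.68×71.7)/(23.98) = 205.9/23.98 = 8.585 mg/L.
Initial deficit D₀ = C_s − DO₀ = 8.27 − 6.394 = 1.876 mg/L.
t_c = (1/0.4380) ln[(0.604/0.166)(1 − 1.876×0.4380/(0.166×8.585))] = 2.283 × ln(1.541) = 0.9868 d.
D_c = (0.166/0.604) × 8.585 × e^(−0.166×0.9868) = 0.2748 × 8.585 × 0.8489 = 2.003 mg/L.
Minimum DO = 8.27 − 2.003 = 6.267 mg/L.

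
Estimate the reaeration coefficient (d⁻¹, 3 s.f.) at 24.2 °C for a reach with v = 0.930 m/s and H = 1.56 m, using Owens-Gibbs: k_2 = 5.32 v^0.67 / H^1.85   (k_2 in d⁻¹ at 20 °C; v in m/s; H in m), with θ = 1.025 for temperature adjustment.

k_2(20) = 5.32 × 0.930^0.67 / 1.56^1.85 = 5.32 × 0.9525 / 2.277 = 2.226 d⁻¹.
k_2(24.2) = 2.226 × 1.025^(24.2−20) = 2.226 × 1.109 = 2.469 d⁻¹.

k_2 ≈ 2.47 d⁻¹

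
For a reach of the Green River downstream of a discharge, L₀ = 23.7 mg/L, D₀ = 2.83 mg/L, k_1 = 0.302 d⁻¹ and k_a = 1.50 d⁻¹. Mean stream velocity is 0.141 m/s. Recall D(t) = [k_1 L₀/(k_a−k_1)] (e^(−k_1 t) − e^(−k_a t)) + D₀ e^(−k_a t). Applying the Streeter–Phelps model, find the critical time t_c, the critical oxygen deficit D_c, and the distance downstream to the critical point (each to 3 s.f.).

With k_a/k_1 = 4.967 and 1 − D₀(k_a−k_1)/(k_1 L₀) = 0.5263,
t_c = ln(4.967 × 0.5263) / (1.50 − 0.302) = ln(2.614) / 1.198 = 0.9609/1.198 = 0.8021 d.
L(t_c) = L₀ e^(−k_1 t_c) = 23.7 × 0.7849 = 18.60 mg/L, and at the critical point k_a D_c = k_1 L, so D_c = (0.302/1.50) × 18.60 = 3.745 mg/L.
x_c = v t_c = 0.141 m/s × 0.8021 d × 86400 s/d = 9772 m ≈ 9.77 km.

t_c ≈ 0.802 d; D_c ≈ 3.75 mg/L; x_c ≈ 9.77 km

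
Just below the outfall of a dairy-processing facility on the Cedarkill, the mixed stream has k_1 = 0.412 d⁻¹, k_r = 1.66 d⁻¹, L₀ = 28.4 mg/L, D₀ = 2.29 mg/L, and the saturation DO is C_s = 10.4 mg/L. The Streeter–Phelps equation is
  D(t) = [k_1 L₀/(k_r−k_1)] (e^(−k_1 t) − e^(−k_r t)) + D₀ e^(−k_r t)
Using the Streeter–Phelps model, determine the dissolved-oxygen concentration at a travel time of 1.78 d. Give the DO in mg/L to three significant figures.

k_1 L₀/(k_r−k_1) = 0.412×28.4/(1.66−0.412) = 11.70/1.248 = 9.376 mg/L.
e^(−k_1 t) = e^(−0.412×1.780) = 0.4803; e^(−k_r t) = e^(−1.66×1.780) = 0.05209.
D = 9.376 × (0.4803 − 0.05209) + 2.29 × 0.05209 = 4.015 + 0.1193 = 4.134 mg/L.
DO = C_s − D = 10.4 − 4.134 = 6.266 mg/L.

DO ≈ 6.27 mg/L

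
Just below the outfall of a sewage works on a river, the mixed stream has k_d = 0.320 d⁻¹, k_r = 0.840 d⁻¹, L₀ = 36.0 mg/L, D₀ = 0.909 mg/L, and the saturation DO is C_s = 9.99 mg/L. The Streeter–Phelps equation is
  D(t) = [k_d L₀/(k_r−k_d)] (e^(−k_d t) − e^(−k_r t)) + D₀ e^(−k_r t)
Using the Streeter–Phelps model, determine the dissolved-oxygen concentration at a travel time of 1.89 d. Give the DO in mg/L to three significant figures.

k_d L₀/(k_r−k_d) = 0.320×36.0/(0.840−0.320) = 11.52/0.5200 = 22.15 mg/L.
e^(−k_d t) = e^(−0.320×1.890) = 0.5462; e^(−k_r t) = e^(−0.840×1.890) = 0.2044.
D = 22.15 × (0.5462 − 0.2044) + 0.909 × 0.2044 = 7.571 + 0.1858 = 7.757 mg/L.
DO = C_s − D = 9.99 − 7.757 = 2.233 mg/L.

DO ≈ 2.23 mg/L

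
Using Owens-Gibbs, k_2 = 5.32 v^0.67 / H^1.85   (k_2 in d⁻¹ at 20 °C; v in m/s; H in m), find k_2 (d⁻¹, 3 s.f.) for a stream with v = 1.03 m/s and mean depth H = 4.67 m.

k_2 = 5.32 × 1.03^0.67 / 4.67^1.85 = 5.32 × 1.020 / 17.31 = 0.3135 d⁻¹.

k_2 ≈ 0.314 d⁻¹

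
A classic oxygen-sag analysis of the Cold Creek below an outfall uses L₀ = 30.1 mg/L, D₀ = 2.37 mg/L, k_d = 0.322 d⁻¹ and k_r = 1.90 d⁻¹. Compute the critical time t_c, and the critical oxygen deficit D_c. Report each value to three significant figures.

t_c ≈ 0.816 d; D_c ≈ 3.92 mg/L

t_c = [1/(k_r−k_d)] ln[(k_r/k_d)(1 − D₀(k_r−k_d)/(k_d L₀))]
= [1/(1.90−0.322)] ln[(1.90/0.322)(1 − 2.37×1.578/(0.322×30.1))]
= (1/1.578) ln[5.901 × 0.6141] = 0.6337 × ln(3.624) = 0.6337 × 1.288 = 0.8159 d.
L(t_c) = L₀ e^(−k_d t_c) = 30.1 × 0.7690 = 23.15 mg/L, and at the critical point k_r D_c = k_d L, so D_c = (0.322/1.90) × 23.15 = 3.923 mg/L.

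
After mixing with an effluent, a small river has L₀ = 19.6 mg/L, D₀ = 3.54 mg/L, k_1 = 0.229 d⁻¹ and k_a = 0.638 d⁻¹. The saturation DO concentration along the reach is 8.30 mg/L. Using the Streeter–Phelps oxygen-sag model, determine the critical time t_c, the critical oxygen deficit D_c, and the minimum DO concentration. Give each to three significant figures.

t_c ≈ 1.55 d; D_c ≈ 4.93 mg/L; min DO ≈ 3.37 mg/L

t_c = [1/(k_a−k_1)] ln[(k_a/k_1)(1 − D₀(k_a−k_1)/(k_1 L₀))]
= [1/(0.638−0.229)] ln[(0.638/0.229)(1 − 3.54×0.4090/(0.229×19.6))]
= (1/0.4090) ln[2.786 × 0.6774] = 2.445 × ln(1.887) = 2.445 × 0.6352 = 1.553 d.
L(t_c) = L₀ e^(−k_1 t_c) = 19.6 × 0.7007 = 13.73 mg/L, and at the critical point k_a D_c = k_1 L, so D_c = (0.229/0.638) × 13.73 = 4.930 mg/L.
Minimum DO = C_s − D_c = 8.30 − 4.930 = 3.370 mg/L.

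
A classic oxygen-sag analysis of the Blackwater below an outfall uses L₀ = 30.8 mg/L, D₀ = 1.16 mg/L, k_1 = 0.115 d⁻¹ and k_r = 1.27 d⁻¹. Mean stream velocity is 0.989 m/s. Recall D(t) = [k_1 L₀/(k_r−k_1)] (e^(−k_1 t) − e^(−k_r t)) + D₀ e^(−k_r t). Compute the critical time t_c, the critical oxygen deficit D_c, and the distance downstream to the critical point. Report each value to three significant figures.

t_c ≈ 1.67 d; D_c ≈ 2.30 mg/L; x_c ≈ 143 km

t_c = [1/(k_r−k_1)] ln[(k_r/k_1)(1 − D₀(k_r−k_1)/(k_1 L₀))]
= [1/(1.27−0.115)] ln[(1.27/0.115)(1 − 1.16×1.155/(0.115×30.8))]
= (1/1.155) ln[11.04 × 0.6217] = 0.8658 × ln(6.866) = 0.8658 × 1.927 = 1.668 d.
L(t_c) = L₀ e^(−k_1 t_c) = 30.8 × 0.8255 = 25.42 mg/L, and at the critical point k_r D_c = k_1 L, so D_c = (0.115/1.27) × 25.42 = 2.302 mg/L.
x_c = v t_c = 0.989 m/s × 1.668 d × 86400 s/d = 142500 m ≈ 143 km.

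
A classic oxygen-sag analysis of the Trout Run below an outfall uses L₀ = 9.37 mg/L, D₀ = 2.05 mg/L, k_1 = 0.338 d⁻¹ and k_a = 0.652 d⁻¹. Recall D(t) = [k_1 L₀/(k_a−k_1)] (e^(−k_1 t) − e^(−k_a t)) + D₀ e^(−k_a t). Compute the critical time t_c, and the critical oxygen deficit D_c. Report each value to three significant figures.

t_c ≈ 1.37 d; D_c ≈ 3.06 mg/L

t_c = [1/(k_a−k_1)] ln[(k_a/k_1)(1 − D₀(k_a−k_1)/(k_1 L₀))]
= [1/(0.652−0.338)] ln[(0.652/0.338)(1 − 2.05×0.3140/(0.338×9.37))]
= (1/0.3140) ln[1.929 × 0.7968] = 3.185 × ln(1.537) = 3.185 × 0.4298 = 1.369 d.
L(t_c) = L₀ e^(−k_1 t_c) = 9.37 × 0.6296 = 5.900 mg/L, and at the critical point k_a D_c = k_1 L, so D_c = (0.338/0.652) × 5.900 = 3.058 mg/L.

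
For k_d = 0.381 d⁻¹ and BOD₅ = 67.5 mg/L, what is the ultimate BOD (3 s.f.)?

BOD₅ = L₀(1 − e^(−5k_d)) ⇒ L₀ = BOD₅ / (1 − e^(−5×0.381))
= 67.5 / (1 − 0.1488) = 67.5 / 0.8512 = 79.30 mg/L.

L₀ ≈ 79.3 mg/L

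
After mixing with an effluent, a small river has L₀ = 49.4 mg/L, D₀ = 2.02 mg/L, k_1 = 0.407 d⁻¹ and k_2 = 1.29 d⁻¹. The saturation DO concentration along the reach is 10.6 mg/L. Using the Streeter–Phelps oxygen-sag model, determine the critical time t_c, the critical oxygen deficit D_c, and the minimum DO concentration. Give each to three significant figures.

t_c ≈ 1.20 d; D_c ≈ 9.56 mg/L; min DO ≈ 1.04 mg/L

t_c = [1/(k_2−k_1)] ln[(k_2/k_1)(1 − D₀(k_2−k_1)/(k_1 L₀))]
= [1/(1.29−0.407)] ln[(1.29/0.407)(1 − 2.02×0.8830/(0.407×49.4))]
= (1/0.8830) ln[3.170 × 0.9113] = 1.133 × ln(2.888) = 1.133 × 1.061 = 1.201 d.
D_c = (k_1/k_2) L₀ e^(−k_1 t_c) = (0.407/1.29) × 49.4 × e^(−0.407×1.201) = 0.3155 × 49.4 × 0.6133 = 9.559 mg/L.
Minimum DO = C_s − D_c = 10.6 − 9.559 = 1.041 mg/L.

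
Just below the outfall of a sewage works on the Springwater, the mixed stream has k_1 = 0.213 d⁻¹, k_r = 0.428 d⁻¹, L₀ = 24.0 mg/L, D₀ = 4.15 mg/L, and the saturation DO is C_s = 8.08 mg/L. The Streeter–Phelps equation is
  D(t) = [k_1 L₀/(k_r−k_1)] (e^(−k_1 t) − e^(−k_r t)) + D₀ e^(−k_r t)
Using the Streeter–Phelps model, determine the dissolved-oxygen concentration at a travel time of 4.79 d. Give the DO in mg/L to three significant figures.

DO ≈ 2.03 mg/L

k_1 L₀/(k_r−k_1) = 0.213×24.0/(0.428−0.213) = 5.112/0.2150 = 23.78 mg/L.
e^(−k_1 t) = e^(−0.213×4.790) = 0.3605; e^(−k_r t) = e^(−0.428×4.790) = 0.1287.
D = 23.78 × (0.3605 − 0.1287) + 4.15 × 0.1287 = 5.511 + 0.5342 = 6.045 mg/L.
DO = C_s − D = 8.08 − 6.045 = 2.035 mg/L.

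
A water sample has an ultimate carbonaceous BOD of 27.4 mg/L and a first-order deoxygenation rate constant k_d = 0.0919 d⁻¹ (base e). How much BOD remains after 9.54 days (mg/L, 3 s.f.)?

L ≈ 11.4 mg/L

L_t = L₀ e^(−k_d t) = 27.4 × e^(−0.0919×9.54) = 27.4 × 0.4161 = 11.40 mg/L.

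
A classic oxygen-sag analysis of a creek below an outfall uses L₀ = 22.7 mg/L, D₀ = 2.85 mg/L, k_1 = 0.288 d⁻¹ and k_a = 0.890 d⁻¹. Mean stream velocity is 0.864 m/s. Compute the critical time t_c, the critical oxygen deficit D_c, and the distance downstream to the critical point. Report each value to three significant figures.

t_c ≈ 1.37 d; D_c ≈ 4.95 mg/L; x_c ≈ 102 km

With k_a/k_1 = 3.090 and 1 − D₀(k_a−k_1)/(k_1 L₀) = 0.7376,
t_c = ln(3.090 × 0.7376) / (0.890 − 0.288) = ln(2.279) / 0.6020 = 0.8239/0.6020 = 1.369 d.
D_c = (k_1/k_a) L₀ e^(−k_1 t_c) = (0.288/0.890) × 22.7 × e^(−0.288×1.369) = 0.3236 × 22.7 × 0.6743 = 4.953 mg/L.
x_c = v t_c = 0.864 m/s × 1.369 d × 86400 s/d = 102200 m ≈ 102 km.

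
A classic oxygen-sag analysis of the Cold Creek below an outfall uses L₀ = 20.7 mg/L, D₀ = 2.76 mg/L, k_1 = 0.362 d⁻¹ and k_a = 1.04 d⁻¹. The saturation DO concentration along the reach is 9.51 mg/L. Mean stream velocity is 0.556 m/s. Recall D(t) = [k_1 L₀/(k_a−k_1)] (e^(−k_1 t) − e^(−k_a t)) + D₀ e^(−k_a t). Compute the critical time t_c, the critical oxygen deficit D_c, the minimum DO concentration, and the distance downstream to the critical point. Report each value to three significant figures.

At the critical point dD/dt = 0, so k_1 L₀ e^(−k_1 t) = k_a D. Substituting D(t) from the Streeter–Phelps equation and solving for t gives
t_c = ln[(k_a/k_1)(1 − D₀(k_a−k_1)/(k_1 L₀))] / (k_a−k_1).
Here k_a−k_1 = 0.6780 d⁻¹ and 1 − D₀(k_a−k_1)/(k_1 L₀) = 1 − 2.76×0.6780/(0.362×20.7) = 0.7503, so
t_c = ln(2.873 × 0.7503) / 0.6780 = 0.7680 / 0.6780 = 1.133 d.
D_c = (k_1/k_a) L₀ e^(−k_1 t_c) = (0.362/1.04) × 20.7 × e^(−0.362×1.133) = 0.3481 × 20.7 × 0.6636 = 4.781 mg/L.
Minimum DO = C_s − D_c = 9.51 − 4.781 = 4.729 mg/L.
x_c = v t_c = 0.556 m/s × 1.133 d × 86400 s/d = 54420 m ≈ 54.4 km.

t_c ≈ 1.13 d; D_c ≈ 4.78 mg/L; min DO ≈ 4.73 mg/L; x_c ≈ 54.4 km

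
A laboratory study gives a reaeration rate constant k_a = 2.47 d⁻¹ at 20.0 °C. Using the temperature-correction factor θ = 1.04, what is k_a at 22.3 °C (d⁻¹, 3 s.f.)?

k_a(T₂) = k_a(T₁) · θ^(T₂−T₁) = 2.47 × 1.04^(22.3−20.0)
= 2.47 × 1.04^2.30 = 2.47 × 1.094 = 2.703 d⁻¹.

k_a ≈ 2.70 d⁻¹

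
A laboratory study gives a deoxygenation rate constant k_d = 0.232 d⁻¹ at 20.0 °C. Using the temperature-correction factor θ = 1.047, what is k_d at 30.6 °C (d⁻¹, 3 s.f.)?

k_d(T₂) = k_d(T₁) · θ^(T₂−T₁) = 0.232 × 1.047^(30.6−20.0)
= 0.232 × 1.047^10.6 = 0.232 × 1.627 = 0.3775 d⁻¹.

k_d ≈ 0.378 d⁻¹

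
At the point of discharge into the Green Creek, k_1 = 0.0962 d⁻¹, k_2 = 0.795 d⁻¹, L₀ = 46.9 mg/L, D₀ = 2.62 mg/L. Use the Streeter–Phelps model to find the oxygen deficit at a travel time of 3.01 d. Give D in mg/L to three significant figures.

k_1 L₀/(k_2−k_1) = 0.0962×46.9/(0.795−0.0962) = 4.512/0.6988 = 6.456 mg/L.
e^(−k_1 t) = e^(−0.0962×3.010) = 0.7486; e^(−k_2 t) = e^(−0.795×3.010) = 0.09136.
D = 6.456 × (0.7486 − 0.09136) + 2.62 × 0.09136 = 4.243 + 0.2394 = 4.483 mg/L.

D ≈ 4.48 mg/L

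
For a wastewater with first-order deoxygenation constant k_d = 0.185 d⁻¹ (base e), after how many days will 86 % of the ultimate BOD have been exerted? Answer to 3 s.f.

y/L₀ = 1 − e^(−k_d t) = 0.86 ⇒ e^(−k_d t) = 0.140
t = −ln(0.140) / 0.185 = 1.966 / 0.185 = 10.63 d.

t ≈ 10.6 d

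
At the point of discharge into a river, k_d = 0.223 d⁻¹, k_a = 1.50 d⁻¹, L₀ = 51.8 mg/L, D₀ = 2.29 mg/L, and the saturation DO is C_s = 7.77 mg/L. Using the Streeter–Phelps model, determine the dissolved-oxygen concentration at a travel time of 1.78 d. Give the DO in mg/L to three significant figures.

DO ≈ 2.16 mg/L

k_d L₀/(k_a−k_d) = 0.223×51.8/(1.50−0.223) = 11.55/1.277 = 9.046 mg/L.
e^(−k_d t) = e^(−0.223×1.780) = 0.6724; e^(−k_a t) = e^(−1.50×1.780) = 0.06925.
D = 9.046 × (0.6724 − 0.06925) + 2.29 × 0.06925 = 5.456 + 0.1586 = 5.614 mg/L.
DO = C_s − D = 7.77 − 5.614 = 2.156 mg/L.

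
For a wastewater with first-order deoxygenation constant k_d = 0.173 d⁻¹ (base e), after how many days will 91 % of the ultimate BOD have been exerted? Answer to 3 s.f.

y/L₀ = 1 − e^(−k_d t) = 0.91 ⇒ e^(−k_d t) = 0.0900
t = −ln(0.0900) / 0.173 = 2.408 / 0.173 = 13.92 d.

t ≈ 13.9 d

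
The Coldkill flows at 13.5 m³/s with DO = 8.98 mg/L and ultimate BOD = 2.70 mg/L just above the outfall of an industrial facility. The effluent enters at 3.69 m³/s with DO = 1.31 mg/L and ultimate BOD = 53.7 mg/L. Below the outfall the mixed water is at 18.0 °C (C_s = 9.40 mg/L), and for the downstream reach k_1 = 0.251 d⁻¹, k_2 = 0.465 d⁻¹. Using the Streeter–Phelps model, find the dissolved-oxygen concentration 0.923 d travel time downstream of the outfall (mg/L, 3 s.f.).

DO ≈ 5.78 mg/L

Mixed DO = (13.5×8.98 + 3.69×1.31)/(13.5+3.69) = 126.1/17.19 = 7.334 mg/L.
Mixed L₀ = (13.5×2.70 + 3.69×53.7)/(17.19) = 234.6/17.19 = 13.65 mg/L.
Initial deficit D₀ = C_s − DO₀ = 9.40 − 7.334 = 2.066 mg/L.
D(0.923) = [0.251×13.65/(0.465−0.251)](e^(−0.251×0.923) − e^(−0.465×0.923)) + 2.066 e^(−0.465×0.923)
= 16.01 × (0.7932 − 0.6510) + 2.066 × 0.6510 = 3.621 mg/L.
DO = 9.40 − 3.621 = 5.779 mg/L.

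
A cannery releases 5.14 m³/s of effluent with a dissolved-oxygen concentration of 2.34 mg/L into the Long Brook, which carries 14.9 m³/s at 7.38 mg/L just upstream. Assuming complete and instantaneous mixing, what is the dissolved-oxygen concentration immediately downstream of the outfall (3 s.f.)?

6.09 mg/L

Flow-weighted mixing: C = (Q_r C_r + Q_w C_w)/(Q_r + Q_w)
= (14.9×7.38 + 5.14×2.34)/(14.9 + 5.14) = 122.0/20.04 = 6.087 mg/L.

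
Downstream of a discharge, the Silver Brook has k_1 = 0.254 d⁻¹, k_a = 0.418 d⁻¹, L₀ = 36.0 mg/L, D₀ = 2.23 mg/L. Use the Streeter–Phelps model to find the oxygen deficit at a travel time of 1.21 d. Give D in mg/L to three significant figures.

D ≈ 8.72 mg/L

k_1 L₀/(k_a−k_1) = 0.254×36.0/(0.418−0.254) = 9.144/0.1640 = 55.76 mg/L.
e^(−k_1 t) = e^(−0.254×1.210) = 0.7354; e^(−k_a t) = e^(−0.418×1.210) = 0.6030.
D = 55.76 × (0.7354 − 0.6030) + 2.23 × 0.6030 = 7.380 + 1.345 = 8.725 mg/L.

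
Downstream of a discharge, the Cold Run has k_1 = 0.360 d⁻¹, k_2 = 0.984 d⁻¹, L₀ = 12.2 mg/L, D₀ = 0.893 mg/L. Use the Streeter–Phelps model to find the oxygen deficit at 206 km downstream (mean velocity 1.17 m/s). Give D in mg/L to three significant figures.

Travel time t = x/v = 206 km / (1.17 m/s) = 206000 m / 1.17 m/s = 176100 s = 2.038 d.
k_1 L₀/(k_2−k_1) = 0.360×12.2/(0.984−0.360) = 4.392/0.6240 = 7.038 mg/L.
e^(−k_1 t) = e^(−0.360×2.038) = 0.4802; e^(−k_2 t) = e^(−0.984×2.038) = 0.1346.
D = 7.038 × (0.4802 − 0.1346) + 0.893 × 0.1346 = 2.432 + 0.1202 = 2.552 mg/L.

D ≈ 2.55 mg/L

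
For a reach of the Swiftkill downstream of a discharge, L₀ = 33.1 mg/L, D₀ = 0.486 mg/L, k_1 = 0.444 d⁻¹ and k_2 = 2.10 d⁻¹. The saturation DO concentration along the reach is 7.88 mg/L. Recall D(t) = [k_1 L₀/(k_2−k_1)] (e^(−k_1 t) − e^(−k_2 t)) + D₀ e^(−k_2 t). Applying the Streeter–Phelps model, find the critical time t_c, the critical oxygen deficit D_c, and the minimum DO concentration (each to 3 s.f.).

At the critical point dD/dt = 0, so k_1 L₀ e^(−k_1 t) = k_2 D. Substituting D(t) from the Streeter–Phelps equation and solving for t gives
t_c = ln[(k_2/k_1)(1 − D₀(k_2−k_1)/(k_1 L₀))] / (k_2−k_1).
Here k_2−k_1 = 1.656 d⁻¹ and 1 − D₀(k_2−k_1)/(k_1 L₀) = 1 − 0.486×1.656/(0.444×33.1) = 0.9452, so
t_c = ln(4.730 × 0.9452) / 1.656 = 1.498 / 1.656 = 0.9043 d.
L(t_c) = L₀ e^(−k_1 t_c) = 33.1 × 0.6693 = 22.15 mg/L, and at the critical point k_2 D_c = k_1 L, so D_c = (0.444/2.10) × 22.15 = 4.684 mg/L.
Minimum DO = C_s − D_c = 7.88 − 4.684 = 3.196 mg/L.

t_c ≈ 0.904 d; D_c ≈ 4.68 mg/L; min DO ≈ 3.20 mg/L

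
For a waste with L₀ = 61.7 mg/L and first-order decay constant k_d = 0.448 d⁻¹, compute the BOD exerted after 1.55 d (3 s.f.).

y_t = L₀(1 − e^(−k_d t)) = 61.7 × (1 − e^(−0.448×1.55))
= 61.7 × (1 − 0.4994) = 61.7 × 0.5006 = 30.89 mg/L.

y ≈ 30.9 mg/L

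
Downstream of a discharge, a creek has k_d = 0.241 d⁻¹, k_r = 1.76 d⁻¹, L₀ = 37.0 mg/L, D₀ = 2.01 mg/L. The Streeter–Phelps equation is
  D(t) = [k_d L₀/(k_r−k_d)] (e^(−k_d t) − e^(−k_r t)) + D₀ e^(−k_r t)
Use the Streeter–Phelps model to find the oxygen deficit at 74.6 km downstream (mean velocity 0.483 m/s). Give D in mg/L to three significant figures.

Travel time t = x/v = 74.6 km / (0.483 m/s) = 74600 m / 0.483 m/s = 154500 s = 1.788 d.
k_d L₀/(k_r−k_d) = 0.241×37.0/(1.76−0.241) = 8.917/1.519 = 5.870 mg/L.
e^(−k_d t) = e^(−0.241×1.788) = 0.6500; e^(−k_r t) = e^(−1.76×1.788) = 0.04301.
D = 5.870 × (0.6500 − 0.04301) + 2.01 × 0.04301 = 3.563 + 0.08646 = 3.650 mg/L.

D ≈ 3.65 mg/L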